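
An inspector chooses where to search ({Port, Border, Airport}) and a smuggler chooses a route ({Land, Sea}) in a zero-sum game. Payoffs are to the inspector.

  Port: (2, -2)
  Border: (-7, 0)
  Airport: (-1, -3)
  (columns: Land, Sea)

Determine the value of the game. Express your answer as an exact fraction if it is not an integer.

-14/11

Row minima: Port → -2, Border → -7, Airport → -3; maximin = -2.
Column maxima: Land → 2, Sea → 0; minimax = 0.
-2 ≠ 0, so there is no saddle point; optimal play is mixed.
Airport is strictly dominated by Port, so the inspector never plays it.
On the remaining 2×2 (Port, Border vs Land, Sea):
Let the inspector play Port with probability p. Expected payoff against Land: 2p + (-7)(1−p) = 9p − 7; against Sea: (-2)p + 0(1−p) = −2p.
Setting these equal: 9p − 7 = −2p ⇒ 11p = 7 ⇒ p = 7/11, and the value is (9)·(7/11) − 7 = -14/11.
For the smuggler: with q = P(Land), equating Port's and Border's payoffs gives 4q − 2 = −7q ⇒ q = 2/11.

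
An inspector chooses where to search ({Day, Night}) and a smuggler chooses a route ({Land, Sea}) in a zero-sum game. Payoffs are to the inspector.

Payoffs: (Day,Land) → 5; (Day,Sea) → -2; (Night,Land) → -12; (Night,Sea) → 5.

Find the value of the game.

1/24

Row minima: Day → -2, Night → -12; maximin = -2.
Column maxima: Land → 5, Sea → 5; minimax = 5.
-2 ≠ 5, so there is no saddle point; optimal play is mixed.
Let the inspector play Day with probability p. Expected payoff against Land: 5p + (-12)(1−p) = 17p − 12; against Sea: (-2)p + 5(1−p) = −7p + 5.
Setting these equal: 17p − 12 = −7p + 5 ⇒ 24p = 17 ⇒ p = 17/24, and the value is (17)·(17/24) − 12 = 1/24.
For the smuggler: with q = P(Land), equating Day's and Night's payoffs gives 7q − 2 = −17q + 5 ⇒ q = 7/24.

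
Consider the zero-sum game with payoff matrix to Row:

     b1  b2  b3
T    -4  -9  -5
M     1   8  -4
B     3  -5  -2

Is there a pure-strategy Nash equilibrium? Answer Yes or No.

Row minima: T → -9, M → -4, B → -5; maximin = -4.
Column maxima: b1 → 3, b2 → 8, b3 → -2; minimax = -2.
-4 ≠ -2, so no pure-strategy equilibrium exists.

No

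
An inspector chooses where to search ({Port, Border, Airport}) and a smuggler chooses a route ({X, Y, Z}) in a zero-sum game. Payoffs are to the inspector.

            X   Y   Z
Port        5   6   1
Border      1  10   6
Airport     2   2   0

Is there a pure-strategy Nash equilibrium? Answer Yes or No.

No

Row minima: Port → 1, Border → 1, Airport → 0; maximin = 1.
Column maxima: X → 5, Y → 10, Z → 6; minimax = 5.
1 ≠ 5, so no pure-strategy equilibrium exists.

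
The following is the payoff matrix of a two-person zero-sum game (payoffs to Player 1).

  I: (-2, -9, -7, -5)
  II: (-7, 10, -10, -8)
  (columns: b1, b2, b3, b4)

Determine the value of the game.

Row minima: I → -9, II → -10; maximin = -9.
Column maxima: b1 → -2, b2 → 10, b3 → -7, b4 → -5; minimax = -7.
-9 ≠ -7, so there is no saddle point; optimal play is mixed.
b1 is strictly dominated by b3 (it gives Player 1 strictly more in every row), so Player 2 never plays it.
b4 is strictly dominated by b3 (it gives Player 1 strictly more in every row), so Player 2 never plays it.
On the remaining 2×2 (I, II vs b2, b3):
Let Player 1 play I with probability p. Expected payoff against b2: (-9)p + 10(1−p) = −19p + 10; against b3: (-7)p + (-10)(1−p) = 3p − 10.
Setting these equal: −19p + 10 = 3p − 10 ⇒ −22p = -20 ⇒ p = 10/11, and the value is (-19)·(10/11) + 10 = -80/11.
For Player 2: with q = P(b2), equating I's and II's payoffs gives −2q − 7 = 20q − 10 ⇒ q = 3/22.

-80/11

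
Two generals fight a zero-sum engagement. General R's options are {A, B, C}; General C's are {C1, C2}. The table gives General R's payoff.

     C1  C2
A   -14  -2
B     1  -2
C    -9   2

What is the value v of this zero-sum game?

Row minima: A → -14, B → -2, C → -9; maximin = -2.
Column maxima: C1 → 1, C2 → 2; minimax = 1.
-2 ≠ 1, so there is no saddle point; optimal play is mixed.
A is strictly dominated by C, so General R never plays it.
On the remaining 2×2 (B, C vs C1, C2):
Let General R play B with probability p. Expected payoff against C1: 1p + (-9)(1−p) = 10p − 9; against C2: (-2)p + 2(1−p) = −4p + 2.
Setting these equal: 10p − 9 = −4p + 2 ⇒ 14p = 11 ⇒ p = 11/14, and the value is (10)·(11/14) − 9 = -8/7.
For General C: with q = P(C1), equating B's and C's payoffs gives 3q − 2 = −11q + 2 ⇒ q = 2/7.

-8/7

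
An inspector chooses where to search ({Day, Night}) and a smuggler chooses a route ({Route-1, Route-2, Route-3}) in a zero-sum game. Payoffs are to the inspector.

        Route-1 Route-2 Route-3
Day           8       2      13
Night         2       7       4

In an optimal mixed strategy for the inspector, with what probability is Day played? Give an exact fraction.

Row minima: Day → 2, Night → 2; maximin = 2.
Column maxima: Route-1 → 8, Route-2 → 7, Route-3 → 13; minimax = 7.
2 ≠ 7, so there is no saddle point; optimal play is mixed.
Route-3 is strictly dominated by Route-1 (it gives the inspector strictly more in every row), so the smuggler never plays it.
On the remaining 2×2 (Day, Night vs Route-1, Route-2):
Let the inspector play Day with probability p. Expected payoff against Route-1: 8p + 2(1−p) = 6p + 2; against Route-2: 2p + 7(1−p) = −5p + 7.
Setting these equal: 6p + 2 = −5p + 7 ⇒ 11p = 5 ⇒ p = 5/11, and the value is (6)·(5/11) + 2 = 52/11.
For the smuggler: with q = P(Route-1), equating Day's and Night's payoffs gives 6q + 2 = −5q + 7 ⇒ q = 5/11.

5/11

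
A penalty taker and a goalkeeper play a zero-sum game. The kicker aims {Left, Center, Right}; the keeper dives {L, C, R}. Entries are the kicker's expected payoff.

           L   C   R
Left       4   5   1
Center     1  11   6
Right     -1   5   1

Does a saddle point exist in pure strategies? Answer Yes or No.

Row minima: Left → 1, Center → 1, Right → -1; maximin = 1.
Column maxima: L → 4, C → 11, R → 6; minimax = 4.
1 ≠ 4, so no pure-strategy equilibrium exists.

No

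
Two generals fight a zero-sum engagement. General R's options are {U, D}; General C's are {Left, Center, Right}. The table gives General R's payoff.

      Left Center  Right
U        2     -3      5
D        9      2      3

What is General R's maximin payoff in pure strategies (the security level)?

Row minima: U → -3, D → 2.
The best of these is 2.

2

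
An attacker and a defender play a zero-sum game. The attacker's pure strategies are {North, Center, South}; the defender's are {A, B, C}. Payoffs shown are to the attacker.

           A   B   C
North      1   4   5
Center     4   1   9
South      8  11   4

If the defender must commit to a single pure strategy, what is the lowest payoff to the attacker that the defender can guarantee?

Column maxima: A → 8, B → 11, C → 9.
The smallest of these is 8.

8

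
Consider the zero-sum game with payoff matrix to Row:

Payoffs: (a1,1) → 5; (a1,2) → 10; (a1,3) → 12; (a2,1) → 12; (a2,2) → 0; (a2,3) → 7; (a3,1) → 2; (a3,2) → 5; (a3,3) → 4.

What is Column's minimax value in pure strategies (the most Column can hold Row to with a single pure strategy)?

10

Column maxima: 1 → 12, 2 → 10, 3 → 12.
The smallest of these is 10.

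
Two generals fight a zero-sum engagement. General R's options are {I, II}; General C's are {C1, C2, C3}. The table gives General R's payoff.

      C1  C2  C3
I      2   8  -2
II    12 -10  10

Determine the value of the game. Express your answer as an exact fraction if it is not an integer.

2

Row minima: I → -2, II → -10; maximin = -2.
Column maxima: C1 → 12, C2 → 8, C3 → 10; minimax = 8.
-2 ≠ 8, so there is no saddle point; optimal play is mixed.
C1 is strictly dominated by C3 (it gives General R strictly more in every row), so General C never plays it.
On the remaining 2×2 (I, II vs C2, C3):
Let General R play I with probability p. Expected payoff against C2: 8p + (-10)(1−p) = 18p − 10; against C3: (-2)p + 10(1−p) = −12p + 10.
Setting these equal: 18p − 10 = −12p + 10 ⇒ 30p = 20 ⇒ p = 2/3, and the value is (18)·(2/3) − 10 = 2.
For General C: with q = P(C2), equating I's and II's payoffs gives 10q − 2 = −20q + 10 ⇒ q = 2/5.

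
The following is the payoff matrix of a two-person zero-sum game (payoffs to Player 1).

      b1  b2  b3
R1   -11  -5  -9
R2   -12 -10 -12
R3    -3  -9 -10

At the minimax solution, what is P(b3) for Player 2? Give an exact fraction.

8/9

Row minima: R1 → -11, R2 → -12, R3 → -10; maximin = -10.
Column maxima: b1 → -3, b2 → -5, b3 → -9; minimax = -9.
-10 ≠ -9, so there is no saddle point; optimal play is mixed.
R2 is strictly dominated by R1, so Player 1 never plays it.
b2 is strictly dominated by b3 (it gives Player 1 strictly more in every row), so Player 2 never plays it.
On the remaining 2×2 (R1, R3 vs b1, b3):
Let Player 1 play R1 with probability p. Expected payoff against b1: (-11)p + (-3)(1−p) = −8p − 3; against b3: (-9)p + (-10)(1−p) = p − 10.
Setting these equal: −8p − 3 = p − 10 ⇒ −9p = -7 ⇒ p = 7/9, and the value is (-8)·(7/9) − 3 = -83/9.
For Player 2: with q = P(b1), equating R1's and R3's payoffs gives −2q − 9 = 7q − 10 ⇒ q = 1/9.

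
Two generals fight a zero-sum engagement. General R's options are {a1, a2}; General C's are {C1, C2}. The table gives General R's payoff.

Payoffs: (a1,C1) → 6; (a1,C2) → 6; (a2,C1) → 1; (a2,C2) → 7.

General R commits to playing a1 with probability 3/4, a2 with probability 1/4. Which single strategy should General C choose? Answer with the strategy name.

C1

If General C plays C1, General R's expected payoff is (3/4)·6 + (1/4)·1 = 19/4.
If General C plays C2, General R's expected payoff is (3/4)·6 + (1/4)·7 = 25/4.
General C minimizes General R's payoff; the smallest is 19/4, so the best response is C1.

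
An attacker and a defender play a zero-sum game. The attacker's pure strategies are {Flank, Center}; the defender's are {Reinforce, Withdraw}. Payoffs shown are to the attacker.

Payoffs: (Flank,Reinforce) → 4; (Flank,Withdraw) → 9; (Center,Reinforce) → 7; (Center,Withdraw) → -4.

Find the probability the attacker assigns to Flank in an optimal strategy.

11/16

Row minima: Flank → 4, Center → -4; maximin = 4.
Column maxima: Reinforce → 7, Withdraw → 9; minimax = 7.
4 ≠ 7, so there is no saddle point; optimal play is mixed.
Let the attacker play Flank with probability p. Expected payoff against Reinforce: 4p + 7(1−p) = −3p + 7; against Withdraw: 9p + (-4)(1−p) = 13p − 4.
Setting these equal: −3p + 7 = 13p − 4 ⇒ −16p = -11 ⇒ p = 11/16, and the value is (-3)·(11/16) + 7 = 79/16.
For the defender: with q = P(Reinforce), equating Flank's and Center's payoffs gives −5q + 9 = 11q − 4 ⇒ q = 13/16.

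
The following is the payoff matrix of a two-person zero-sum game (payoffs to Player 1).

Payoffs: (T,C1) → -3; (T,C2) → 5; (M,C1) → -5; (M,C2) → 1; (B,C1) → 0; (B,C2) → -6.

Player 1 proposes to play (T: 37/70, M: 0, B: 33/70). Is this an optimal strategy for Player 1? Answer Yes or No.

Against C1 this mix gives (37/70)·(-3) + (33/70)·0 = -111/70.
Against C2 this mix gives (37/70)·5 + (33/70)·(-6) = -13/70.
Player 2 will play C1, holding Player 1 to -111/70. Shifting weight toward the row that does better against C1 would raise this floor (the equalizing mix achieves -9/7 against both C1 and C2), so the proposed strategy is not optimal.

No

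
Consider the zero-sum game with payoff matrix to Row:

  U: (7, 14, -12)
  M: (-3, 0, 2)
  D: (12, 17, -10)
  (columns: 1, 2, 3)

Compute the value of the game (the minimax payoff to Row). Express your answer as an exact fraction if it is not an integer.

-2/9

Row minima: U → -12, M → -3, D → -10; maximin = -3.
Column maxima: 1 → 12, 2 → 17, 3 → 2; minimax = 2.
-3 ≠ 2, so there is no saddle point; optimal play is mixed.
U is strictly dominated by D, so Row never plays it.
2 is strictly dominated by 1 (it gives Row strictly more in every row), so Column never plays it.
On the remaining 2×2 (M, D vs 1, 3):
Let Row play M with probability p. Expected payoff against 1: (-3)p + 12(1−p) = −15p + 12; against 3: 2p + (-10)(1−p) = 12p − 10.
Setting these equal: −15p + 12 = 12p − 10 ⇒ −27p = -22 ⇒ p = 22/27, and the value is (-15)·(22/27) + 12 = -2/9.
For Column: with q = P(1), equating M's and D's payoffs gives −5q + 2 = 22q − 10 ⇒ q = 4/9.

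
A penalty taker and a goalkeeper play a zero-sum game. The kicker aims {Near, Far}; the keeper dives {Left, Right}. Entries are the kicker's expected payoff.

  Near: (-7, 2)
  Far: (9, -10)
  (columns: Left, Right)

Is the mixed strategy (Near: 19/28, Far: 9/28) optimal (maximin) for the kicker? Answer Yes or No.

Against Left this mix gives (19/28)·(-7) + (9/28)·9 = -13/7.
Against Right this mix gives (19/28)·2 + (9/28)·(-10) = -13/7.
All of the keeper's active replies (Left, Right) yield -13/7, and no column does worse for the kicker. The mix makes the keeper indifferent and guarantees -13/7, so it is optimal.

Yes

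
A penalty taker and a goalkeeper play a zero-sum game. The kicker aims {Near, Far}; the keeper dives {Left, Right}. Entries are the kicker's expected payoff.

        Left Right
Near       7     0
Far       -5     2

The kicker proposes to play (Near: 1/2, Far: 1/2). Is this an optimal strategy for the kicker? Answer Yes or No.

Against Left this mix gives (1/2)·7 + (1/2)·(-5) = 1.
Against Right this mix gives (1/2)·0 + (1/2)·2 = 1.
All of the keeper's active replies (Left, Right) yield 1, and no column does worse for the kicker. The mix makes the keeper indifferent and guarantees 1, so it is optimal.

Yes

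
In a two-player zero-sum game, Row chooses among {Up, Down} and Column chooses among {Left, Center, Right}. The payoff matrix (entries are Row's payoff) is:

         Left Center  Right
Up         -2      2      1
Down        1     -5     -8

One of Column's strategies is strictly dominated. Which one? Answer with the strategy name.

Right holds Row's payoff strictly below Center in every row: 1 < 2, -8 < -5.
So Center is strictly dominated for Column.

Center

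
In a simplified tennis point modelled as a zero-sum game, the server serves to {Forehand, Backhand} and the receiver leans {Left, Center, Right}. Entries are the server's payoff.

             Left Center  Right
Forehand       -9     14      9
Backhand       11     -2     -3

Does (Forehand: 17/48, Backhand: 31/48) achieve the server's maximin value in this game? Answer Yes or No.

No

Against Left this mix gives (17/48)·(-9) + (31/48)·11 = 47/12.
Against Center this mix gives (17/48)·14 + (31/48)·(-2) = 11/3.
Against Right this mix gives (17/48)·9 + (31/48)·(-3) = 5/4.
The receiver will play Right, holding the server to 5/4. Shifting weight toward the row that does better against Right would raise this floor (the equalizing mix achieves 9/4 against both Right and Left), so the proposed strategy is not optimal.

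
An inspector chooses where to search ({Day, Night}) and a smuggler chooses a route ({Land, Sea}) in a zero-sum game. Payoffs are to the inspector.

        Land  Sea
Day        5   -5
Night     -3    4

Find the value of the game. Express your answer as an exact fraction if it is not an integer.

Row minima: Day → -5, Night → -3; maximin = -3.
Column maxima: Land → 5, Sea → 4; minimax = 4.
-3 ≠ 4, so there is no saddle point; optimal play is mixed.
Let the inspector play Day with probability p. Expected payoff against Land: 5p + (-3)(1−p) = 8p − 3; against Sea: (-5)p + 4(1−p) = −9p + 4.
Setting these equal: 8p − 3 = −9p + 4 ⇒ 17p = 7 ⇒ p = 7/17, and the value is (8)·(7/17) − 3 = 5/17.
For the smuggler: with q = P(Land), equating Day's and Night's payoffs gives 10q − 5 = −7q + 4 ⇒ q = 9/17.

5/17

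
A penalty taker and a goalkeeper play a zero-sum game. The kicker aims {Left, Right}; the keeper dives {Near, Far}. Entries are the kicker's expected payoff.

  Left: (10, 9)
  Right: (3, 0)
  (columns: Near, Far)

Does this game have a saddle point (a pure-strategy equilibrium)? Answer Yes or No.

Row minima: Left → 9, Right → 0; maximin = 9.
Column maxima: Near → 10, Far → 9; minimax = 9.
maximin = minimax = 9, so a saddle point exists.

Yes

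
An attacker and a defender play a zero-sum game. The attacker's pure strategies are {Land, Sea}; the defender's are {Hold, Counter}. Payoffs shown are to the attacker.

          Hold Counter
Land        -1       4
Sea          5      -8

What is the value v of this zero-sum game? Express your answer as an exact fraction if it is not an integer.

2/3

Row minima: Land → -1, Sea → -8; maximin = -1.
Column maxima: Hold → 5, Counter → 4; minimax = 4.
-1 ≠ 4, so there is no saddle point; optimal play is mixed.
Let the attacker play Land with probability p. Expected payoff against Hold: (-1)p + 5(1−p) = −6p + 5; against Counter: 4p + (-8)(1−p) = 12p − 8.
Setting these equal: −6p + 5 = 12p − 8 ⇒ −18p = -13 ⇒ p = 13/18, and the value is (-6)·(13/18) + 5 = 2/3.
For the defender: with q = P(Hold), equating Land's and Sea's payoffs gives −5q + 4 = 13q − 8 ⇒ q = 2/3.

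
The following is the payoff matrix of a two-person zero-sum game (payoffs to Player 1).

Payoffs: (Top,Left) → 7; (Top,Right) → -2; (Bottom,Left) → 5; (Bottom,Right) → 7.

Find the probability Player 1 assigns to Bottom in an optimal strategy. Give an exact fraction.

Row minima: Top → -2, Bottom → 5; maximin = 5.
Column maxima: Left → 7, Right → 7; minimax = 7.
5 ≠ 7, so there is no saddle point; optimal play is mixed.
Let Player 1 play Top with probability p. Expected payoff against Left: 7p + 5(1−p) = 2p + 5; against Right: (-2)p + 7(1−p) = −9p + 7.
Setting these equal: 2p + 5 = −9p + 7 ⇒ 11p = 2 ⇒ p = 2/11, and the value is (2)·(2/11) + 5 = 59/11.
For Player 2: with q = P(Left), equating Top's and Bottom's payoffs gives 9q − 2 = −2q + 7 ⇒ q = 9/11.

9/11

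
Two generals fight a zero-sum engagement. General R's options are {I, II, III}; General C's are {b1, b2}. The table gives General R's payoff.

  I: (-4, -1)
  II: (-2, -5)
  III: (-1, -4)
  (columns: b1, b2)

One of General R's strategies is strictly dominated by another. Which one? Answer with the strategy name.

II

III gives a strictly higher payoff than II against every column: -1 > -2, -4 > -5.
So II is strictly dominated and General R never plays it.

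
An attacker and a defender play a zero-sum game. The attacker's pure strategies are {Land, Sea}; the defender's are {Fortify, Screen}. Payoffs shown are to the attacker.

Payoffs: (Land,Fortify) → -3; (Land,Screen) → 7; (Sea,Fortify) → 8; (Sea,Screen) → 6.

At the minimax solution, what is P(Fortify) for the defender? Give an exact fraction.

Row minima: Land → -3, Sea → 6; maximin = 6.
Column maxima: Fortify → 8, Screen → 7; minimax = 7.
6 ≠ 7, so there is no saddle point; optimal play is mixed.
Let the attacker play Land with probability p. Expected payoff against Fortify: (-3)p + 8(1−p) = −11p + 8; against Screen: 7p + 6(1−p) = p + 6.
Setting these equal: −11p + 8 = p + 6 ⇒ −12p = -2 ⇒ p = 1/6, and the value is (-11)·(1/6) + 8 = 37/6.
For the defender: with q = P(Fortify), equating Land's and Sea's payoffs gives −10q + 7 = 2q + 6 ⇒ q = 1/12.

1/12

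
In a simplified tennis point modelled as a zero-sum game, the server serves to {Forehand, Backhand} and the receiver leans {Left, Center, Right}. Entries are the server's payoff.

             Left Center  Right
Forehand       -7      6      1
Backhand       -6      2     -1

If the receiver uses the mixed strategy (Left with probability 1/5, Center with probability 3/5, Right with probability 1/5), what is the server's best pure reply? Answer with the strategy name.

Forehand

Expected payoff of Forehand: (1/5)·(-7) + (3/5)·6 + (1/5)·1 = 12/5.
Expected payoff of Backhand: (1/5)·(-6) + (3/5)·2 + (1/5)·(-1) = -1/5.
The largest is 12/5, so the server's best response is Forehand.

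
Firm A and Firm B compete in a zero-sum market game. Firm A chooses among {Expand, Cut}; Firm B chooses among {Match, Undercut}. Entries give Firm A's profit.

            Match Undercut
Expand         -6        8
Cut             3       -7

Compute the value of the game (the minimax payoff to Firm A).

-3/4

Row minima: Expand → -6, Cut → -7; maximin = -6.
Column maxima: Match → 3, Undercut → 8; minimax = 3.
-6 ≠ 3, so there is no saddle point; optimal play is mixed.
Let Firm A play Expand with probability p. Expected payoff against Match: (-6)p + 3(1−p) = −9p + 3; against Undercut: 8p + (-7)(1−p) = 15p − 7.
Setting these equal: −9p + 3 = 15p − 7 ⇒ −24p = -10 ⇒ p = 5/12, and the value is (-9)·(5/12) + 3 = -3/4.
For Firm B: with q = P(Match), equating Expand's and Cut's payoffs gives −14q + 8 = 10q − 7 ⇒ q = 5/8.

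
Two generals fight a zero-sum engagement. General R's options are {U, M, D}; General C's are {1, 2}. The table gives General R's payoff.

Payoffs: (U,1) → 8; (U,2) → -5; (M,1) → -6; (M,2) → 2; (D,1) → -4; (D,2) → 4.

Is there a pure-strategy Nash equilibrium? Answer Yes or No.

Row minima: U → -5, M → -6, D → -4; maximin = -4.
Column maxima: 1 → 8, 2 → 4; minimax = 4.
-4 ≠ 4, so no pure-strategy equilibrium exists.

No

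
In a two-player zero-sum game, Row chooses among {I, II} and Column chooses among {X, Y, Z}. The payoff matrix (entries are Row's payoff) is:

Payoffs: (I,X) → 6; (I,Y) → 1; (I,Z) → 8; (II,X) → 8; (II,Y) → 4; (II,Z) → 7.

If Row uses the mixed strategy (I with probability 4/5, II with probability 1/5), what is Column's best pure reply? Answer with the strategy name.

If Column plays X, Row's expected payoff is (4/5)·6 + (1/5)·8 = 32/5.
If Column plays Y, Row's expected payoff is (4/5)·1 + (1/5)·4 = 8/5.
If Column plays Z, Row's expected payoff is (4/5)·8 + (1/5)·7 = 39/5.
Column minimizes Row's payoff; the smallest is 8/5, so the best response is Y.

Y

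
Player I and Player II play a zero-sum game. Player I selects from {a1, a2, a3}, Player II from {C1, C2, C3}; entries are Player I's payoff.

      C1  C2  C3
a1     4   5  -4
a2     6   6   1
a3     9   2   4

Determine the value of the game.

Row minima: a1 → -4, a2 → 1, a3 → 2; maximin = 2.
Column maxima: C1 → 9, C2 → 6, C3 → 4; minimax = 4.
2 ≠ 4, so there is no saddle point; optimal play is mixed.
a1 is strictly dominated by a2, so Player I never plays it.
C1 is strictly dominated by C3 (it gives Player I strictly more in every row), so Player II never plays it.
On the remaining 2×2 (a2, a3 vs C2, C3):
Let Player I play a2 with probability p. Expected payoff against C2: 6p + 2(1−p) = 4p + 2; against C3: 1p + 4(1−p) = −3p + 4.
Setting these equal: 4p + 2 = −3p + 4 ⇒ 7p = 2 ⇒ p = 2/7, and the value is (4)·(2/7) + 2 = 22/7.
For Player II: with q = P(C2), equating a2's and a3's payoffs gives 5q + 1 = −2q + 4 ⇒ q = 3/7.

22/7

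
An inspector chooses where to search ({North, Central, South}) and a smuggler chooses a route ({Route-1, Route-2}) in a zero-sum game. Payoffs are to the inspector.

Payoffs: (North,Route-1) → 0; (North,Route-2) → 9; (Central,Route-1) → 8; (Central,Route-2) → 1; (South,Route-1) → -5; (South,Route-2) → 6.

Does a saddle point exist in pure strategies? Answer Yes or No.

Row minima: North → 0, Central → 1, South → -5; maximin = 1.
Column maxima: Route-1 → 8, Route-2 → 9; minimax = 8.
1 ≠ 8, so no pure-strategy equilibrium exists.

No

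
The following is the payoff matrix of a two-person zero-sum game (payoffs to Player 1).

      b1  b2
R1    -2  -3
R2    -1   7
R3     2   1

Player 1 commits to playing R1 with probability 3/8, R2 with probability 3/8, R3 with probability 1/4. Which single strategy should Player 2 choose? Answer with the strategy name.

b1

If Player 2 plays b1, Player 1's expected payoff is (3/8)·(-2) + (3/8)·(-1) + (1/4)·2 = -5/8.
If Player 2 plays b2, Player 1's expected payoff is (3/8)·(-3) + (3/8)·7 + (1/4)·1 = 7/4.
Player 2 minimizes Player 1's payoff; the smallest is -5/8, so the best response is b1.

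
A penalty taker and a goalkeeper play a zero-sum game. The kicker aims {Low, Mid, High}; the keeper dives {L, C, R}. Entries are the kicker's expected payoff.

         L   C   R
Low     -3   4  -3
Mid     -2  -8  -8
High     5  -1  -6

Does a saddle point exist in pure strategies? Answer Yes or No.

Yes

Row minima: Low → -3, Mid → -8, High → -6; maximin = -3.
Column maxima: L → 5, C → 4, R → -3; minimax = -3.
maximin = minimax = -3, so a saddle point exists.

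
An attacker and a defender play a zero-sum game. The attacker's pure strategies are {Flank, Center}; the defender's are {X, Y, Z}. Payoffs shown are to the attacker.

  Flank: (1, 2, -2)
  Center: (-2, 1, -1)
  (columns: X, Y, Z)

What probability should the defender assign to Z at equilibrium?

3/4

Row minima: Flank → -2, Center → -2; maximin = -2.
Column maxima: X → 1, Y → 2, Z → -1; minimax = -1.
-2 ≠ -1, so there is no saddle point; optimal play is mixed.
Y is strictly dominated by X (it gives the attacker strictly more in every row), so the defender never plays it.
On the remaining 2×2 (Flank, Center vs X, Z):
Let the attacker play Flank with probability p. Expected payoff against X: 1p + (-2)(1−p) = 3p − 2; against Z: (-2)p + (-1)(1−p) = −p − 1.
Setting these equal: 3p − 2 = −p − 1 ⇒ 4p = 1 ⇒ p = 1/4, and the value is (3)·(1/4) − 2 = -5/4.
For the defender: with q = P(X), equating Flank's and Center's payoffs gives 3q − 2 = −q − 1 ⇒ q = 1/4.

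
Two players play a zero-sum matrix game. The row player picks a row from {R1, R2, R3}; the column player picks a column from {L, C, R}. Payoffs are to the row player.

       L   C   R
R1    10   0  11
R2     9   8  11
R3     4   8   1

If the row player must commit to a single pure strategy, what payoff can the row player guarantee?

Row minima: R1 → 0, R2 → 8, R3 → 1.
The best of these is 8.

8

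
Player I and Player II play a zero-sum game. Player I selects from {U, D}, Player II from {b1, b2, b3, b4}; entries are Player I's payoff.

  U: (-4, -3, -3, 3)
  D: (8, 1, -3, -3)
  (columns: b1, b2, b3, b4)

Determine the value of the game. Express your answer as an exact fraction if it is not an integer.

Row minima: U → -4, D → -3; maximin = -3.
Column maxima: b1 → 8, b2 → 1, b3 → -3, b4 → 3; minimax = -3.
Since maximin = minimax = -3, there is a saddle point and the value is -3.

-3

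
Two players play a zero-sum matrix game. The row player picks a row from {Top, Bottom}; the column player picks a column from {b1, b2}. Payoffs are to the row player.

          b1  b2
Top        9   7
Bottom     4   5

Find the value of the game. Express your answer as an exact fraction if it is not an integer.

7

Row minima: Top → 7, Bottom → 4; maximin = 7.
Column maxima: b1 → 9, b2 → 7; minimax = 7.
Since maximin = minimax = 7, there is a saddle point and the value is 7.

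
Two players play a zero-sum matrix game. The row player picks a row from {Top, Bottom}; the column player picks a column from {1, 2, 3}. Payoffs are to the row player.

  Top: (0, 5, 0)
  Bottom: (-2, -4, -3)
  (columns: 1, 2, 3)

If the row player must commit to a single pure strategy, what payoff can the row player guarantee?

Row minima: Top → 0, Bottom → -4.
The best of these is 0.

0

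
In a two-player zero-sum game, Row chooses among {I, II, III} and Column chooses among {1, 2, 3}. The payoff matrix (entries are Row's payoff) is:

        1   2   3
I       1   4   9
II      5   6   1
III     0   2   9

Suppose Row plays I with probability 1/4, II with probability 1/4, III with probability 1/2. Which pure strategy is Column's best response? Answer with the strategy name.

1

If Column plays 1, Row's expected payoff is (1/4)·1 + (1/4)·5 + (1/2)·0 = 3/2.
If Column plays 2, Row's expected payoff is (1/4)·4 + (1/4)·6 + (1/2)·2 = 7/2.
If Column plays 3, Row's expected payoff is (1/4)·9 + (1/4)·1 + (1/2)·9 = 7.
Column minimizes Row's payoff; the smallest is 3/2, so the best response is 1.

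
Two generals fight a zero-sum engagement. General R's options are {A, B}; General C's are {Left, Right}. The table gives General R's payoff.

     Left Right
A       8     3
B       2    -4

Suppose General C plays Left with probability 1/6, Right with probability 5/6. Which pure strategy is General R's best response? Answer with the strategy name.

Expected payoff of A: (1/6)·8 + (5/6)·3 = 23/6.
Expected payoff of B: (1/6)·2 + (5/6)·(-4) = -3.
The largest is 23/6, so General R's best response is A.

A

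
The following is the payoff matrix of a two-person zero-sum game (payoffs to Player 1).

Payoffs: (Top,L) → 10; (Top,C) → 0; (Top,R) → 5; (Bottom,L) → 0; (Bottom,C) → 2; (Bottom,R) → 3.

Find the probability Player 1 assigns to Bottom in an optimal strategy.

Row minima: Top → 0, Bottom → 0; maximin = 0.
Column maxima: L → 10, C → 2, R → 5; minimax = 2.
0 ≠ 2, so there is no saddle point; optimal play is mixed.
R is strictly dominated by C (it gives Player 1 strictly more in every row), so Player 2 never plays it.
On the remaining 2×2 (Top, Bottom vs L, C):
Let Player 1 play Top with probability p. Expected payoff against L: 10p + 0(1−p) = 10p; against C: 0p + 2(1−p) = −2p + 2.
Setting these equal: 10p = −2p + 2 ⇒ 12p = 2 ⇒ p = 1/6, and the value is (10)·(1/6) = 5/3.
For Player 2: with q = P(L), equating Top's and Bottom's payoffs gives 10q = −2q + 2 ⇒ q = 1/6.

5/6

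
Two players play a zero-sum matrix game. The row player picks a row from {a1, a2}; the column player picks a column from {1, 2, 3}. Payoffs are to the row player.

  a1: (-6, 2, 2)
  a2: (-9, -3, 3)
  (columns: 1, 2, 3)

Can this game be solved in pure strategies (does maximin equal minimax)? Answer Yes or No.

Yes

Row minima: a1 → -6, a2 → -9; maximin = -6.
Column maxima: 1 → -6, 2 → 2, 3 → 3; minimax = -6.
maximin = minimax = -6, so a saddle point exists.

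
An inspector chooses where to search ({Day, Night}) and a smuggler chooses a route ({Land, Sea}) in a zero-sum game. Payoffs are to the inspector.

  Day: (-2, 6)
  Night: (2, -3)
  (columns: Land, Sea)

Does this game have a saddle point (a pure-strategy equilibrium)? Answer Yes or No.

No

Row minima: Day → -2, Night → -3; maximin = -2.
Column maxima: Land → 2, Sea → 6; minimax = 2.
-2 ≠ 2, so no pure-strategy equilibrium exists.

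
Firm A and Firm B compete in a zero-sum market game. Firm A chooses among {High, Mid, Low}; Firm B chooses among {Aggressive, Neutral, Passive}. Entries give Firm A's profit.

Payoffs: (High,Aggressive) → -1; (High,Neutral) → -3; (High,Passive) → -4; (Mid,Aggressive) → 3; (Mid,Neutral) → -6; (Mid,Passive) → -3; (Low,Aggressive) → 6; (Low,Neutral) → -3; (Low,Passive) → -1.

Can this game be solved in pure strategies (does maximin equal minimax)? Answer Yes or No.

Yes

Row minima: High → -4, Mid → -6, Low → -3; maximin = -3.
Column maxima: Aggressive → 6, Neutral → -3, Passive → -1; minimax = -3.
maximin = minimax = -3, so a saddle point exists.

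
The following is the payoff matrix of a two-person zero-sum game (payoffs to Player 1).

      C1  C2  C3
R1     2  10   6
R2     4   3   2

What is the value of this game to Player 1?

10/3

Row minima: R1 → 2, R2 → 2; maximin = 2.
Column maxima: C1 → 4, C2 → 10, C3 → 6; minimax = 4.
2 ≠ 4, so there is no saddle point; optimal play is mixed.
C2 is strictly dominated by C3 (it gives Player 1 strictly more in every row), so Player 2 never plays it.
On the remaining 2×2 (R1, R2 vs C1, C3):
Let Player 1 play R1 with probability p. Expected payoff against C1: 2p + 4(1−p) = −2p + 4; against C3: 6p + 2(1−p) = 4p + 2.
Setting these equal: −2p + 4 = 4p + 2 ⇒ −6p = -2 ⇒ p = 1/3, and the value is (-2)·(1/3) + 4 = 10/3.
For Player 2: with q = P(C1), equating R1's and R2's payoffs gives −4q + 6 = 2q + 2 ⇒ q = 2/3.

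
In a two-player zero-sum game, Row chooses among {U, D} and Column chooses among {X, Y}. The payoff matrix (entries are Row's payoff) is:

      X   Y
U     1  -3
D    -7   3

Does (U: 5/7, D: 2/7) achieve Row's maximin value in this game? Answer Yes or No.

Yes

Against X this mix gives (5/7)·1 + (2/7)·(-7) = -9/7.
Against Y this mix gives (5/7)·(-3) + (2/7)·3 = -9/7.
All of Column's active replies (X, Y) yield -9/7, and no column does worse for Row. The mix makes Column indifferent and guarantees -9/7, so it is optimal.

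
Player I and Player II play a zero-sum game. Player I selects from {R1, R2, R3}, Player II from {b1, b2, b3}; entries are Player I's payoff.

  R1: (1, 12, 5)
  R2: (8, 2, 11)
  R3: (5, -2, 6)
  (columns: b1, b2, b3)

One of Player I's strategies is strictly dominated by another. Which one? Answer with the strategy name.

R2 gives a strictly higher payoff than R3 against every column: 8 > 5, 2 > -2, 11 > 6.
So R3 is strictly dominated and Player I never plays it.

R3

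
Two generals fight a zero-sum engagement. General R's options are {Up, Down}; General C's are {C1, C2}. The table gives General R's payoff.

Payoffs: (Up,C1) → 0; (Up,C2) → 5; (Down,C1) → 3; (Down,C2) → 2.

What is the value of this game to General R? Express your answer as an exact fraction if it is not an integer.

5/2

Row minima: Up → 0, Down → 2; maximin = 2.
Column maxima: C1 → 3, C2 → 5; minimax = 3.
2 ≠ 3, so there is no saddle point; optimal play is mixed.
Let General R play Up with probability p. Expected payoff against C1: 0p + 3(1−p) = −3p + 3; against C2: 5p + 2(1−p) = 3p + 2.
Setting these equal: −3p + 3 = 3p + 2 ⇒ −6p = -1 ⇒ p = 1/6, and the value is (-3)·(1/6) + 3 = 5/2.
For General C: with q = P(C1), equating Up's and Down's payoffs gives −5q + 5 = q + 2 ⇒ q = 1/2.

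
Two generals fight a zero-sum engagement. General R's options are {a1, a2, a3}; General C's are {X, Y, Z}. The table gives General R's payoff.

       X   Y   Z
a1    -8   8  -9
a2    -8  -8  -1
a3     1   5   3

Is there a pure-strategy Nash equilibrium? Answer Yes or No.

Yes

Row minima: a1 → -9, a2 → -8, a3 → 1; maximin = 1.
Column maxima: X → 1, Y → 8, Z → 3; minimax = 1.
maximin = minimax = 1, so a saddle point exists.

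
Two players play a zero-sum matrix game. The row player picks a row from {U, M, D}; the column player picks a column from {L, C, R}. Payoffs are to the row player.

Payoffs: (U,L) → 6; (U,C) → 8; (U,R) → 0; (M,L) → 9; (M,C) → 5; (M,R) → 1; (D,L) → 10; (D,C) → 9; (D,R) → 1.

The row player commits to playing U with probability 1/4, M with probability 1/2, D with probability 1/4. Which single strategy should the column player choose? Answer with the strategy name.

R

If the column player plays L, the row player's expected payoff is (1/4)·6 + (1/2)·9 + (1/4)·10 = 17/2.
If the column player plays C, the row player's expected payoff is (1/4)·8 + (1/2)·5 + (1/4)·9 = 27/4.
If the column player plays R, the row player's expected payoff is (1/4)·0 + (1/2)·1 + (1/4)·1 = 3/4.
The column player minimizes the row player's payoff; the smallest is 3/4, so the best response is R.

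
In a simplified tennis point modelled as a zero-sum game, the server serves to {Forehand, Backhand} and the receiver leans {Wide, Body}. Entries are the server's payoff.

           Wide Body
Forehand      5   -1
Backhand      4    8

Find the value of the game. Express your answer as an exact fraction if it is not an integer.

22/5

Row minima: Forehand → -1, Backhand → 4; maximin = 4.
Column maxima: Wide → 5, Body → 8; minimax = 5.
4 ≠ 5, so there is no saddle point; optimal play is mixed.
Let the server play Forehand with probability p. Expected payoff against Wide: 5p + 4(1−p) = p + 4; against Body: (-1)p + 8(1−p) = −9p + 8.
Setting these equal: p + 4 = −9p + 8 ⇒ 10p = 4 ⇒ p = 2/5, and the value is (1)·(2/5) + 4 = 22/5.
For the receiver: with q = P(Wide), equating Forehand's and Backhand's payoffs gives 6q − 1 = −4q + 8 ⇒ q = 9/10.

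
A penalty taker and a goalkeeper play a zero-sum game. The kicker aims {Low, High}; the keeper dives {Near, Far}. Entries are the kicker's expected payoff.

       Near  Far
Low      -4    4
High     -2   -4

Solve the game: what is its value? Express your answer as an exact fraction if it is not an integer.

-12/5

Row minima: Low → -4, High → -4; maximin = -4.
Column maxima: Near → -2, Far → 4; minimax = -2.
-4 ≠ -2, so there is no saddle point; optimal play is mixed.
Let the kicker play Low with probability p. Expected payoff against Near: (-4)p + (-2)(1−p) = −2p − 2; against Far: 4p + (-4)(1−p) = 8p − 4.
Setting these equal: −2p − 2 = 8p − 4 ⇒ −10p = -2 ⇒ p = 1/5, and the value is (-2)·(1/5) − 2 = -12/5.
For the keeper: with q = P(Near), equating Low's and High's payoffs gives −8q + 4 = 2q − 4 ⇒ q = 4/5.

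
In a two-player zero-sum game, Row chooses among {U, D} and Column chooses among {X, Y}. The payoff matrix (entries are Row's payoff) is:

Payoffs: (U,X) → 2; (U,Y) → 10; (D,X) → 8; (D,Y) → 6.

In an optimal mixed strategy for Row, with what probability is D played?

4/5

Row minima: U → 2, D → 6; maximin = 6.
Column maxima: X → 8, Y → 10; minimax = 8.
6 ≠ 8, so there is no saddle point; optimal play is mixed.
Let Row play U with probability p. Expected payoff against X: 2p + 8(1−p) = −6p + 8; against Y: 10p + 6(1−p) = 4p + 6.
Setting these equal: −6p + 8 = 4p + 6 ⇒ −10p = -2 ⇒ p = 1/5, and the value is (-6)·(1/5) + 8 = 34/5.
For Column: with q = P(X), equating U's and D's payoffs gives −8q + 10 = 2q + 6 ⇒ q = 2/5.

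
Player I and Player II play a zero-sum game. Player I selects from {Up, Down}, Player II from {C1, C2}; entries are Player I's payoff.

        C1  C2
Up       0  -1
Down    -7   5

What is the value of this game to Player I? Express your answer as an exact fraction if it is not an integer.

Row minima: Up → -1, Down → -7; maximin = -1.
Column maxima: C1 → 0, C2 → 5; minimax = 0.
-1 ≠ 0, so there is no saddle point; optimal play is mixed.
Let Player I play Up with probability p. Expected payoff against C1: 0p + (-7)(1−p) = 7p − 7; against C2: (-1)p + 5(1−p) = −6p + 5.
Setting these equal: 7p − 7 = −6p + 5 ⇒ 13p = 12 ⇒ p = 12/13, and the value is (7)·(12/13) − 7 = -7/13.
For Player II: with q = P(C1), equating Up's and Down's payoffs gives q − 1 = −12q + 5 ⇒ q = 6/13.

-7/13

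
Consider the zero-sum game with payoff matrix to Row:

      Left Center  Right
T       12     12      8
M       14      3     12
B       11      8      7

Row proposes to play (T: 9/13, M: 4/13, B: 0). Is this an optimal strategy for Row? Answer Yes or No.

Yes

Against Left this mix gives (9/13)·12 + (4/13)·14 = 164/13.
Against Center this mix gives (9/13)·12 + (4/13)·3 = 120/13.
Against Right this mix gives (9/13)·8 + (4/13)·12 = 120/13.
All of Column's active replies (Center, Right) yield 120/13, and no column does worse for Row. The mix makes Column indifferent and guarantees 120/13, so it is optimal.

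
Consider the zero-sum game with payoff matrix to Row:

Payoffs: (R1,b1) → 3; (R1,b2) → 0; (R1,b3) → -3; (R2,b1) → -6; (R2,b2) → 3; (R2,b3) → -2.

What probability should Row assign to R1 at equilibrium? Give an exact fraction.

2/5

Row minima: R1 → -3, R2 → -6; maximin = -3.
Column maxima: b1 → 3, b2 → 3, b3 → -2; minimax = -2.
-3 ≠ -2, so there is no saddle point; optimal play is mixed.
b2 is strictly dominated by b3 (it gives Row strictly more in every row), so Column never plays it.
On the remaining 2×2 (R1, R2 vs b1, b3):
Let Row play R1 with probability p. Expected payoff against b1: 3p + (-6)(1−p) = 9p − 6; against b3: (-3)p + (-2)(1−p) = −p − 2.
Setting these equal: 9p − 6 = −p − 2 ⇒ 10p = 4 ⇒ p = 2/5, and the value is (9)·(2/5) − 6 = -12/5.
For Column: with q = P(b1), equating R1's and R2's payoffs gives 6q − 3 = −4q − 2 ⇒ q = 1/10.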